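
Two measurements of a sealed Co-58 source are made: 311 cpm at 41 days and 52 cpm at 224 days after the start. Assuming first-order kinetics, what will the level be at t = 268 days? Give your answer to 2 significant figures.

Over Δt = 224 − 41 = 183 days, the level fell by a factor of 311/52 ≈ 5.9808.
n = log₂(5.9808) ≈ 2.5803 half-lives, so t½ = 183/2.5803 ≈ 70.921 days.
From t = 224 to t = 268: 52 × (1/2)^((268−224)/70.921) ≈ 33.825 cpm.

34 cpm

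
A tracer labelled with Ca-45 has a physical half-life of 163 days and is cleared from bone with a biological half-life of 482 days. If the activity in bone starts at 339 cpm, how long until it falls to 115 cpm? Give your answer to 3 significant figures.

1/t_eff = 1/t_phys + 1/t_biol = 1/163 + 1/482 = 0.0082097 per day.
t_eff = 163 × 482 / (163 + 482) ≈ 121.81 days.
n = log₂(339/115) ≈ 1.5597; t = 1.5597 × 121.81 ≈ 189.98 days.

190 days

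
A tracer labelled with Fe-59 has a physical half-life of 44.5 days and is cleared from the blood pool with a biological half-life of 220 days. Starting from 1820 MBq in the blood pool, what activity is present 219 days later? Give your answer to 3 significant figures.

1/t_eff = 1/t_phys + 1/t_biol = 1/44.5 + 1/220 = 0.027017 per day.
t_eff = 44.5 × 220 / (44.5 + 220) ≈ 37.013 days.
Remaining = 1820 × (1/2)^(219/37.013) = 1820 × (1/2)^5.9168 ≈ 30.126 MBq.

30.1 MBq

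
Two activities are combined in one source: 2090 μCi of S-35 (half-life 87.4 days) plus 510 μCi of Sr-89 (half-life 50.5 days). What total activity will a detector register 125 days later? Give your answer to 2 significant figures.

S-35: 2090 × (1/2)^(125/87.4) = 2090 × (1/2)^1.4302 ≈ 775.55 μCi.
Sr-89: 510 × (1/2)^(125/50.5) = 510 × (1/2)^2.4752 ≈ 91.716 μCi.
Total = 775.55 + 91.716 ≈ 867.27 μCi.

870 μCi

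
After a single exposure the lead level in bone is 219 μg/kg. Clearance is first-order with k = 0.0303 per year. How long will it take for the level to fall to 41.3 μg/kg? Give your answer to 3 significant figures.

55.1 years

t½ = ln 2 / k = 0.69315 / 0.0303 ≈ 22.876 years.
Fraction remaining = 41.3/219 ≈ 0.18858.
n = log₂(219/41.3) = ln(5.3027)/ln 2 ≈ 2.4067 half-lives.
t = n × t½ = 2.4067 × 22.876 ≈ 55.056 years.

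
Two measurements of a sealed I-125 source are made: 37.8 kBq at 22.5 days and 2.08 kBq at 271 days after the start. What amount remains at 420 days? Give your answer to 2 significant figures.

0.37 kBq

Over Δt = 271 − 22.5 = 248.5 days, the level fell by a factor of 37.8/2.08 ≈ 18.173.
n = log₂(18.173) ≈ 4.1837 half-lives, so t½ = 248.5/4.1837 ≈ 59.397 days.
From t = 271 to t = 420: 2.08 × (1/2)^((420−271)/59.397) ≈ 0.36552 kBq.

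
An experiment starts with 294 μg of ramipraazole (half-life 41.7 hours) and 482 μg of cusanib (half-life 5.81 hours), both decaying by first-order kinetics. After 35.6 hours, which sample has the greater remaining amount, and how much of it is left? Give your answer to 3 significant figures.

ramipraazole: 294 × (1/2)^0.85372 ≈ 162.69 μg.
cusanib: 482 × (1/2)^6.1274 ≈ 6.8949 μg.
Ramipraazole has more remaining, at ≈ 162.69 μg.

ramipraazole, 163 μg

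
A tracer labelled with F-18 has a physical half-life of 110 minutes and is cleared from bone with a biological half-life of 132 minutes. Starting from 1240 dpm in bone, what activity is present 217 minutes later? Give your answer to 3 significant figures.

1/t_eff = 1/t_phys + 1/t_biol = 1/110 + 1/132 = 0.016667 per minute.
t_eff = 110 × 132 / (110 + 132) ≈ 60 minutes.
Remaining = 1240 × (1/2)^(217/60) = 1240 × (1/2)^3.6167 ≈ 101.09 dpm.

101 dpm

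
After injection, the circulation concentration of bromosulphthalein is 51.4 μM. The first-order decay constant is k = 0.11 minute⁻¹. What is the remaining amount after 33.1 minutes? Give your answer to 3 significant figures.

1.35 μM

t½ = ln 2 / k = 0.69315 / 0.11 ≈ 6.3013 minutes.
Number of half-lives: n = 33.1/6.3013 ≈ 5.2529.
Remaining = 51.4 × (1/2)^5.2529 = 51.4 × 0.026226 ≈ 1.348 μM.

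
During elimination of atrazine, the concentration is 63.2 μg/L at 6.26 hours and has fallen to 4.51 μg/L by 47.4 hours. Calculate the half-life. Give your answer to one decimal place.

Over Δt = 47.4 − 6.26 = 41.14 hours, the level fell by a factor of 63.2/4.51 ≈ 14.013.
n = log₂(14.013) ≈ 3.8087 half-lives, so t½ = 41.14/3.8087 ≈ 10.802 hours.

10.8 hours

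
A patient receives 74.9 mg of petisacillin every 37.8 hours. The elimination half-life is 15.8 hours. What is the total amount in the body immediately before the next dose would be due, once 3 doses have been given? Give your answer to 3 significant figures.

17.5 mg

The 3 doses were given 113.4, 75.6, 37.8 hours ago.
Total = 74.9·(1/2)^(113.4/15.8) + 74.9·(1/2)^(75.6/15.8) + 74.9·(1/2)^(37.8/15.8)
      = 0.51752 + 2.7171 + 14.266 ≈ 17.5 mg.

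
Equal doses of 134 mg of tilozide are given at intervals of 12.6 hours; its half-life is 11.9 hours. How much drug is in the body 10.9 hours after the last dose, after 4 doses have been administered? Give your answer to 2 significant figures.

130 mg

The 4 doses were given 48.7, 36.1, 23.5, 10.9 hours ago.
Total = 134·(1/2)^(48.7/11.9) + 134·(1/2)^(36.1/11.9) + 134·(1/2)^(23.5/11.9) + 134·(1/2)^(10.9/11.9)
      = 7.8552 + 16.364 + 34.091 + 71.018 ≈ 129.33 mg.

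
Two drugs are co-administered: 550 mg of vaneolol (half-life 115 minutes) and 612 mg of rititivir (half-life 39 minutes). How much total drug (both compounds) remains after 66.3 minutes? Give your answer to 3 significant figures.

557 mg

vaneolol: 550 × (1/2)^(66.3/115) = 550 × (1/2)^0.57652 ≈ 368.82 mg.
rititivir: 612 × (1/2)^(66.3/39) = 612 × (1/2)^1.7 ≈ 188.37 mg.
Total = 368.82 + 188.37 ≈ 557.18 mg.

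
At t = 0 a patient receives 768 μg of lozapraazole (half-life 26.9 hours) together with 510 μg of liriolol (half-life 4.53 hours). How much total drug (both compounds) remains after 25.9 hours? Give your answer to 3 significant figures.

404 μg

lozapraazole: 768 × (1/2)^(25.9/26.9) = 768 × (1/2)^0.96283 ≈ 394.02 μg.
liriolol: 510 × (1/2)^(25.9/4.53) = 510 × (1/2)^5.7174 ≈ 9.6928 μg.
Total = 394.02 + 9.6928 ≈ 403.72 μg.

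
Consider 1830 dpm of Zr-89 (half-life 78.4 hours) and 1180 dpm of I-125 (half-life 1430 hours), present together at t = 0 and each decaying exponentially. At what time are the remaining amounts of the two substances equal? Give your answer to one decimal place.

Set 1830·(1/2)^(t/78.4) = 1180·(1/2)^(t/1430).
Taking log₂: log₂(1830/1180) = t·(1/78.4 − 1/1430).
log₂(1.5508) = 0.63306; 1/78.4 − 1/1430 = 0.012056.
t = 0.63306 / 0.012056 ≈ 52.511 hours.

52.5 hours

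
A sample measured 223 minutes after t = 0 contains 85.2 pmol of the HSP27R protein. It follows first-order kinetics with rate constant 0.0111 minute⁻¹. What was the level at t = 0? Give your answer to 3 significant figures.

t½ = ln 2 / k = 0.69315 / 0.0111 ≈ 62.446 minutes.
Number of half-lives elapsed: n = 223/62.446 ≈ 3.5711.
A₀ = A × 2^n = 85.2 × 2^3.5711 = 85.2 × 11.885 ≈ 1012.6 pmol.

1010 pmol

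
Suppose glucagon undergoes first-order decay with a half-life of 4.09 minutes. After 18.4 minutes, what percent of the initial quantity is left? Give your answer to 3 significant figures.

n = 18.4/4.09 ≈ 4.4988 half-lives.
Fraction remaining = (1/2)^4.4988 ≈ 0.044232, i.e. 4.4232%.

4.42%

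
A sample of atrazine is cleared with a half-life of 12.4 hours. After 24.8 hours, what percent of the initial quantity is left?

25%

n = 24.8/12.4 ≈ 2 half-lives.
Fraction remaining = (1/2)^2 ≈ 0.25, i.e. 25%.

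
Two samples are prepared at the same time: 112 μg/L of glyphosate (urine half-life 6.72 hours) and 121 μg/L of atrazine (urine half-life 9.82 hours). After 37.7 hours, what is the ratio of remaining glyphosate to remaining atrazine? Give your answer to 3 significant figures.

glyphosate: 112 × (1/2)^(37.7/6.72) = 112 × (1/2)^5.6101 ≈ 2.293 μg/L.
atrazine: 121 × (1/2)^(37.7/9.82) = 121 × (1/2)^3.8391 ≈ 8.4547 μg/L.
Ratio ≈ 2.293 / 8.4547 ≈ 0.27121.

0.271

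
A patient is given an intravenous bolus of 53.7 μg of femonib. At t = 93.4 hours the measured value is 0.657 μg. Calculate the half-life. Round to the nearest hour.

15 hours

A/A₀ = 0.657/53.7 ≈ 0.012235.
n = log₂(81.735) ≈ 6.3529 half-lives elapsed in 93.4 hours.
t½ = 93.4/6.3529 ≈ 14.702 hours.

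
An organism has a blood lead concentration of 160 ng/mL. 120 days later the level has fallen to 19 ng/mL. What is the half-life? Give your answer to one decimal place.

A/A₀ = 19/160 ≈ 0.11875.
n = log₂(8.4211) ≈ 3.074 half-lives elapsed in 120 days.
t½ = 120/3.074 ≈ 39.037 days.

39.0 days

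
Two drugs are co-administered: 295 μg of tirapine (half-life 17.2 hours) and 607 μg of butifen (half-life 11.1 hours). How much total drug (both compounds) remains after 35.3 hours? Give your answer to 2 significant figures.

140 μg

tirapine: 295 × (1/2)^(35.3/17.2) = 295 × (1/2)^2.0523 ≈ 71.123 μg.
butifen: 607 × (1/2)^(35.3/11.1) = 607 × (1/2)^3.1802 ≈ 66.967 μg.
Total = 71.123 + 66.967 ≈ 138.09 μg.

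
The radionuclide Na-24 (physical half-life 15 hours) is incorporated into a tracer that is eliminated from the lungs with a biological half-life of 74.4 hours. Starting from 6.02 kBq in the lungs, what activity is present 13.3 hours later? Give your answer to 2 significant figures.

2.9 kBq

1/t_eff = 1/t_phys + 1/t_biol = 1/15 + 1/74.4 = 0.080108 per hour.
t_eff = 15 × 74.4 / (15 + 74.4) ≈ 12.483 hours.
Remaining = 6.02 × (1/2)^(13.3/12.483) = 6.02 × (1/2)^1.0654 ≈ 2.8765 kBq.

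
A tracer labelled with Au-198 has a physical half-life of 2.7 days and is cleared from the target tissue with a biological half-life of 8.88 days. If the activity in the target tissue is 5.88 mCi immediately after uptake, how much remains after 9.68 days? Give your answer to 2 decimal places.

0.23 mCi

1/t_eff = 1/t_phys + 1/t_biol = 1/2.7 + 1/8.88 = 0.48298 per day.
t_eff = 2.7 × 8.88 / (2.7 + 8.88) ≈ 2.0705 days.
Remaining = 5.88 × (1/2)^(9.68/2.0705) = 5.88 × (1/2)^4.6753 ≈ 0.23013 mCi.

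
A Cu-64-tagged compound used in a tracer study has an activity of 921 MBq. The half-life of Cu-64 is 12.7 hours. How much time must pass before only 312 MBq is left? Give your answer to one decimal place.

Fraction remaining = 312/921 ≈ 0.33876.
n = log₂(921/312) = ln(2.9519)/ln 2 ≈ 1.5617 half-lives.
t = n × t½ = 1.5617 × 12.7 ≈ 19.833 hours.

19.8 hours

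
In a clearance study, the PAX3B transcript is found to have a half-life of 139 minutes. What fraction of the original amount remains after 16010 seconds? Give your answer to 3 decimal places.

16010 seconds = 266.833 minutes.
n = 266.833/139 ≈ 1.9197 half-lives.
Fraction remaining = (1/2)^1.9197 ≈ 0.26432.

0.264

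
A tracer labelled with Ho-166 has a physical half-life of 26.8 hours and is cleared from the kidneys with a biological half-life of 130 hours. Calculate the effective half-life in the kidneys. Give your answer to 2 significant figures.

1/t_eff = 1/t_phys + 1/t_biol = 1/26.8 + 1/130 = 0.045006 per hour.
t_eff = 26.8 × 130 / (26.8 + 130) ≈ 22.219 hours.

22 hours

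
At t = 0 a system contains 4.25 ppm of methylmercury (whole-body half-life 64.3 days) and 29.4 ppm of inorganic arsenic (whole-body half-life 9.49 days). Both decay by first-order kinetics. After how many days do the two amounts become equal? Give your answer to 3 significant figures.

31.1 days

Set 4.25·(1/2)^(t/64.3) = 29.4·(1/2)^(t/9.49).
Taking log₂: log₂(4.25/29.4) = t·(1/64.3 − 1/9.49).
log₂(0.14456) = -2.7903; 1/64.3 − 1/9.49 = -0.089822.
t = -2.7903 / -0.089822 ≈ 31.065 days.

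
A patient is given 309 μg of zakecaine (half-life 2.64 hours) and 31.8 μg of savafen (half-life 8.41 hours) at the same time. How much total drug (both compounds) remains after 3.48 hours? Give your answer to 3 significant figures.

zakecaine: 309 × (1/2)^(3.48/2.64) = 309 × (1/2)^1.3182 ≈ 123.92 μg.
savafen: 31.8 × (1/2)^(3.48/8.41) = 31.8 × (1/2)^0.41379 ≈ 23.871 μg.
Total = 123.92 + 23.871 ≈ 147.79 μg.

148 μg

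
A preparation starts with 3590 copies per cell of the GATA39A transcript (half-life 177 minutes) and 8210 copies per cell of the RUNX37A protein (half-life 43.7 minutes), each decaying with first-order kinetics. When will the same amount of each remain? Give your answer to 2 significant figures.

69 minutes

Set 3590·(1/2)^(t/177) = 8210·(1/2)^(t/43.7).
Taking log₂: log₂(3590/8210) = t·(1/177 − 1/43.7).
log₂(0.43727) = -1.1934; 1/177 − 1/43.7 = -0.017234.
t = -1.1934 / -0.017234 ≈ 69.248 minutes.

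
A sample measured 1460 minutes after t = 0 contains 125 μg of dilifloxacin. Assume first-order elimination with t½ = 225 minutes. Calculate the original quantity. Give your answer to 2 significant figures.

Number of half-lives elapsed: n = 1460/225 ≈ 6.4889.
A₀ = A × 2^n = 125 × 2^6.4889 = 125 × 89.815 ≈ 11227 μg.

11000 μg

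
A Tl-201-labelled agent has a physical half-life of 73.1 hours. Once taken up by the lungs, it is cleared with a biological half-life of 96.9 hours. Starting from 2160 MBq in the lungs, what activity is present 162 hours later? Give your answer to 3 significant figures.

146 MBq

1/t_eff = 1/t_phys + 1/t_biol = 1/73.1 + 1/96.9 = 0.024 per hour.
t_eff = 73.1 × 96.9 / (73.1 + 96.9) ≈ 41.667 hours.
Remaining = 2160 × (1/2)^(162/41.667) = 2160 × (1/2)^3.888 ≈ 145.9 MBq.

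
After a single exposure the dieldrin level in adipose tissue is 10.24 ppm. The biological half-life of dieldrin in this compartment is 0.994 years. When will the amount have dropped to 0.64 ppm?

0.64/10.24 = 1/16, so 4 half-lives have elapsed.
t = 4 × 0.994 = 3.976 years.

3.976 years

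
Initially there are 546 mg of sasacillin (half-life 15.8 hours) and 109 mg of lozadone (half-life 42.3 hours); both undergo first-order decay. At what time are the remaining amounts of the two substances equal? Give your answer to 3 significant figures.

Set 546·(1/2)^(t/15.8) = 109·(1/2)^(t/42.3).
Taking log₂: log₂(546/109) = t·(1/15.8 − 1/42.3).
log₂(5.0092) = 2.3246; 1/15.8 − 1/42.3 = 0.03965.
t = 2.3246 / 0.03965 ≈ 58.627 hours.

58.6 hours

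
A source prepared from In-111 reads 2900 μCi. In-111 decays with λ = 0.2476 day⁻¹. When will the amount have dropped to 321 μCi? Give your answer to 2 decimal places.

8.89 days

t½ = ln 2 / λ = 0.69315 / 0.2476 ≈ 2.7995 days.
Fraction remaining = 321/2900 ≈ 0.11069.
n = log₂(2900/321) = ln(9.0343)/ln 2 ≈ 3.1754 half-lives.
t = n × t½ = 3.1754 × 2.7995 ≈ 8.8894 days.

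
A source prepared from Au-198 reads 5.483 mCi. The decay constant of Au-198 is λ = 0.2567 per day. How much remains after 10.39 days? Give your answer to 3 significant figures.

t½ = ln 2 / λ = 0.69315 / 0.2567 ≈ 2.7002 days.
Number of half-lives: n = 10.39/2.7002 ≈ 3.8478.
Remaining = 5.483 × (1/2)^3.8478 = 5.483 × 0.069452 ≈ 0.38081 mCi.

0.381 mCi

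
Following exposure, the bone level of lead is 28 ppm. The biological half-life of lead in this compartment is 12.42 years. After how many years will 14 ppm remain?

14/28 = 1/2, so 1 half-life has elapsed.
t = 1 × 12.42 = 12.42 years.

12.42 years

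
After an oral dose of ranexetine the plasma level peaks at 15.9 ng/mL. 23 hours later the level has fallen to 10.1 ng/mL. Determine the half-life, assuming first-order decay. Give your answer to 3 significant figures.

35.1 hours

A/A₀ = 10.1/15.9 ≈ 0.63522.
n = log₂(1.5743) ≈ 0.65467 half-lives elapsed in 23 hours.
t½ = 23/0.65467 ≈ 35.132 hours.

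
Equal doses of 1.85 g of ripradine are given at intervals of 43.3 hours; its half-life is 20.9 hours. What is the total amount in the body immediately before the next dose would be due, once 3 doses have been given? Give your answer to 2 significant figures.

The 3 doses were given 129.9, 86.6, 43.3 hours ago.
Total = 1.85·(1/2)^(129.9/20.9) + 1.85·(1/2)^(86.6/20.9) + 1.85·(1/2)^(43.3/20.9)
      = 0.024899 + 0.10467 + 0.44005 ≈ 0.56963 g.

0.57 g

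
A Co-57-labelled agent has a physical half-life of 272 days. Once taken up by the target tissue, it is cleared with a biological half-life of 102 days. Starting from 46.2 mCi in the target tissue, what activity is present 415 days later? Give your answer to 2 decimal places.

0.96 mCi

1/t_eff = 1/t_phys + 1/t_biol = 1/272 + 1/102 = 0.01348 per day.
t_eff = 272 × 102 / (272 + 102) ≈ 74.182 days.
Remaining = 46.2 × (1/2)^(415/74.182) = 46.2 × (1/2)^5.5944 ≈ 0.95625 mCi.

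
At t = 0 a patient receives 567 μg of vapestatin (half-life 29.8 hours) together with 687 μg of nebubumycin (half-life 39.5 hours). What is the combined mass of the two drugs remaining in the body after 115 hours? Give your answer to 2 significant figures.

130 μg

vapestatin: 567 × (1/2)^(115/29.8) = 567 × (1/2)^3.8591 ≈ 39.074 μg.
nebubumycin: 687 × (1/2)^(115/39.5) = 687 × (1/2)^2.9114 ≈ 91.315 μg.
Total = 39.074 + 91.315 ≈ 130.39 μg.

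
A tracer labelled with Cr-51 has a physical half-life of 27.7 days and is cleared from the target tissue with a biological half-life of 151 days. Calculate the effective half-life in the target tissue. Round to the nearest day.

1/t_eff = 1/t_phys + 1/t_biol = 1/27.7 + 1/151 = 0.042724 per day.
t_eff = 27.7 × 151 / (27.7 + 151) ≈ 23.406 days.

23 days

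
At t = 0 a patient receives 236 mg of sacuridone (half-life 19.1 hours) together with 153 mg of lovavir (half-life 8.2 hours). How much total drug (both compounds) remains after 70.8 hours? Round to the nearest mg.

18 mg

sacuridone: 236 × (1/2)^(70.8/19.1) = 236 × (1/2)^3.7068 ≈ 18.074 mg.
lovavir: 153 × (1/2)^(70.8/8.2) = 153 × (1/2)^8.6341 ≈ 0.38508 mg.
Total = 18.074 + 0.38508 ≈ 18.459 mg.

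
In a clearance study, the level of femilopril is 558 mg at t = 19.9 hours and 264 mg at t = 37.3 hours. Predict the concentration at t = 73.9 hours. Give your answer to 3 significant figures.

Over Δt = 37.3 − 19.9 = 17.4 hours, the level fell by a factor of 558/264 ≈ 2.1136.
n = log₂(2.1136) ≈ 1.0797 half-lives, so t½ = 17.4/1.0797 ≈ 16.115 hours.
From t = 37.3 to t = 73.9: 264 × (1/2)^((73.9−37.3)/16.115) ≈ 54.691 mg.

54.7 mg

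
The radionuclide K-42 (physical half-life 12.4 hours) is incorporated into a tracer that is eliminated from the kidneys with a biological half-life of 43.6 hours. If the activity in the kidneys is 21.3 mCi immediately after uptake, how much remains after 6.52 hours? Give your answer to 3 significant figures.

13.3 mCi

1/t_eff = 1/t_phys + 1/t_biol = 1/12.4 + 1/43.6 = 0.10358 per hour.
t_eff = 12.4 × 43.6 / (12.4 + 43.6) ≈ 9.6543 hours.
Remaining = 21.3 × (1/2)^(6.52/9.6543) = 21.3 × (1/2)^0.67535 ≈ 13.338 mCi.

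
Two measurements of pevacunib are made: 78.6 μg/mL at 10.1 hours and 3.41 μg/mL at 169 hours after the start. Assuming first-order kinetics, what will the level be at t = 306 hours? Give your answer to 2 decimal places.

0.23 μg/mL

Over Δt = 169 − 10.1 = 158.9 hours, the level fell by a factor of 78.6/3.41 ≈ 23.05.
n = log₂(23.05) ≈ 4.5267 half-lives, so t½ = 158.9/4.5267 ≈ 35.103 hours.
From t = 169 to t = 306: 3.41 × (1/2)^((306−169)/35.103) ≈ 0.22798 μg/mL.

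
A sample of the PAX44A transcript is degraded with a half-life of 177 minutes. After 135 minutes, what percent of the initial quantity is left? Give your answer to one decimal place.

58.9%

n = 135/177 ≈ 0.76271 half-lives.
Fraction remaining = (1/2)^0.76271 ≈ 0.58939, i.e. 58.939%.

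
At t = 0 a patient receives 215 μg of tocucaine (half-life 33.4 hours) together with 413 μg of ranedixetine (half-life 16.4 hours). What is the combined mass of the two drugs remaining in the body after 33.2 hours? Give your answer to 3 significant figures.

209 μg

tocucaine: 215 × (1/2)^(33.2/33.4) = 215 × (1/2)^0.99401 ≈ 107.95 μg.
ranedixetine: 413 × (1/2)^(33.2/16.4) = 413 × (1/2)^2.0244 ≈ 101.52 μg.
Total = 107.95 + 101.52 ≈ 209.47 μg.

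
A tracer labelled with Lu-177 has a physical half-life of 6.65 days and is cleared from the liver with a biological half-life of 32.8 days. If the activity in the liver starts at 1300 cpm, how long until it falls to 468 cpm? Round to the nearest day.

8 days

1/t_eff = 1/t_phys + 1/t_biol = 1/6.65 + 1/32.8 = 0.18086 per day.
t_eff = 6.65 × 32.8 / (6.65 + 32.8) ≈ 5.529 days.
n = log₂(1300/468) ≈ 1.4739; t = 1.4739 × 5.529 ≈ 8.1494 days.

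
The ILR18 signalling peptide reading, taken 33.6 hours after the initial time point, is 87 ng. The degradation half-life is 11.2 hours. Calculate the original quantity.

696 ng

Number of half-lives elapsed: n = 33.6/11.2 ≈ 3.
A₀ = A × 2^n = 87 × 2^3 = 87 × 8 ≈ 696 ng.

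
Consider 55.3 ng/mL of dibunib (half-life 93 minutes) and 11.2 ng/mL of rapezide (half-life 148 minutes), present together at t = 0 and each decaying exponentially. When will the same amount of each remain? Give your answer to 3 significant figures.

Set 55.3·(1/2)^(t/93) = 11.2·(1/2)^(t/148).
Taking log₂: log₂(55.3/11.2) = t·(1/93 − 1/148).
log₂(4.9375) = 2.3038; 1/93 − 1/148 = 0.0039959.
t = 2.3038 / 0.0039959 ≈ 576.53 minutes.

577 minutes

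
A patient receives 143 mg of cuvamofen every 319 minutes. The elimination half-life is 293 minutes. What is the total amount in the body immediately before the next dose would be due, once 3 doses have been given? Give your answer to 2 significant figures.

110 mg

The 3 doses were given 957, 638, 319 minutes ago.
Total = 143·(1/2)^(957/293) + 143·(1/2)^(638/293) + 143·(1/2)^(319/293)
      = 14.863 + 31.612 + 67.235 ≈ 113.71 mg.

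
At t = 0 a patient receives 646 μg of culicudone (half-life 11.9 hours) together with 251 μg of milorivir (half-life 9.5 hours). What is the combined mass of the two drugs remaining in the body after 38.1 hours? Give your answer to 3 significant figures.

85.8 μg

culicudone: 646 × (1/2)^(38.1/11.9) = 646 × (1/2)^3.2017 ≈ 70.215 μg.
milorivir: 251 × (1/2)^(38.1/9.5) = 251 × (1/2)^4.0105 ≈ 15.573 μg.
Total = 70.215 + 15.573 ≈ 85.789 μg.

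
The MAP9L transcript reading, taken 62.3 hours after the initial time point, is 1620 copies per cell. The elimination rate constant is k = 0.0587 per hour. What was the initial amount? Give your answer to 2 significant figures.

63000 copies per cell

t½ = ln 2 / k = 0.69315 / 0.0587 ≈ 11.808 hours.
Number of half-lives elapsed: n = 62.3/11.808 ≈ 5.276.
A₀ = A × 2^n = 1620 × 2^5.276 = 1620 × 38.745 ≈ 62767 copies per cell.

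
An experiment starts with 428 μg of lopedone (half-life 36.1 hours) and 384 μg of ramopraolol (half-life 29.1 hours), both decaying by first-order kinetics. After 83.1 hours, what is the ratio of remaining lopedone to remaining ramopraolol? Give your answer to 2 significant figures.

lopedone: 428 × (1/2)^(83.1/36.1) = 428 × (1/2)^2.3019 ≈ 86.794 μg.
ramopraolol: 384 × (1/2)^(83.1/29.1) = 384 × (1/2)^2.8557 ≈ 53.05 μg.
Ratio ≈ 86.794 / 53.05 ≈ 1.6361.

1.6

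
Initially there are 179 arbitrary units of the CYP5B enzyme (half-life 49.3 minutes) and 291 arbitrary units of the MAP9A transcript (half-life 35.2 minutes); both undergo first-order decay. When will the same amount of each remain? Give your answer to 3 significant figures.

Set 179·(1/2)^(t/49.3) = 291·(1/2)^(t/35.2).
Taking log₂: log₂(179/291) = t·(1/49.3 − 1/35.2).
log₂(0.61512) = -0.70106; 1/49.3 − 1/35.2 = -0.0081251.
t = -0.70106 / -0.0081251 ≈ 86.283 minutes.

86.3 minutes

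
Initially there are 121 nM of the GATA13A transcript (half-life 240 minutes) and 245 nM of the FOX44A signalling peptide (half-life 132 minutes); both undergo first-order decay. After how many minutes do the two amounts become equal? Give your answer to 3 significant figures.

299 minutes

Set 121·(1/2)^(t/240) = 245·(1/2)^(t/132).
Taking log₂: log₂(121/245) = t·(1/240 − 1/132).
log₂(0.49388) = -1.0178; 1/240 − 1/132 = -0.0034091.
t = -1.0178 / -0.0034091 ≈ 298.55 minutes.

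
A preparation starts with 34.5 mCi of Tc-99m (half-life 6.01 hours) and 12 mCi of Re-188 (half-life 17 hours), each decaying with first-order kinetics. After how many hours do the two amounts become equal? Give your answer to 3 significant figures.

Set 34.5·(1/2)^(t/6.01) = 12·(1/2)^(t/17).
Taking log₂: log₂(34.5/12) = t·(1/6.01 − 1/17).
log₂(2.875) = 1.5236; 1/6.01 − 1/17 = 0.10757.
t = 1.5236 / 0.10757 ≈ 14.164 hours.

14.2 hours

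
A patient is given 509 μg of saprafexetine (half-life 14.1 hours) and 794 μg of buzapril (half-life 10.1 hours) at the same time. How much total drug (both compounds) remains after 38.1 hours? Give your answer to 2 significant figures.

140 μg

saprafexetine: 509 × (1/2)^(38.1/14.1) = 509 × (1/2)^2.7021 ≈ 78.216 μg.
buzapril: 794 × (1/2)^(38.1/10.1) = 794 × (1/2)^3.7723 ≈ 58.11 μg.
Total = 78.216 + 58.11 ≈ 136.33 μg.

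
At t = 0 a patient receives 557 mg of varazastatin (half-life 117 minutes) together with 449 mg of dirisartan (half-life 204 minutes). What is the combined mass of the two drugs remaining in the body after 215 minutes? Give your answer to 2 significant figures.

370 mg

varazastatin: 557 × (1/2)^(215/117) = 557 × (1/2)^1.8376 ≈ 155.84 mg.
dirisartan: 449 × (1/2)^(215/204) = 449 × (1/2)^1.0539 ≈ 216.26 mg.
Total = 155.84 + 216.26 ≈ 372.1 mg.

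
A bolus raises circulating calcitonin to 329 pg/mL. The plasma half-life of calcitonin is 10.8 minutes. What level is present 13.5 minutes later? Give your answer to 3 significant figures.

Number of half-lives: n = 13.5/10.8 ≈ 1.25.
Remaining = 329 × (1/2)^1.25 = 329 × 0.42045 ≈ 138.33 pg/mL.

138 pg/mL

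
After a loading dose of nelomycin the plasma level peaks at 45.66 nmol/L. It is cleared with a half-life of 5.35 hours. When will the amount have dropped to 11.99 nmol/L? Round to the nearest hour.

Fraction remaining = 11.99/45.66 ≈ 0.26259.
n = log₂(45.66/11.99) = ln(3.8082)/ln 2 ≈ 1.9291 half-lives.
t = n × t½ = 1.9291 × 5.35 ≈ 10.321 hours.

10 hours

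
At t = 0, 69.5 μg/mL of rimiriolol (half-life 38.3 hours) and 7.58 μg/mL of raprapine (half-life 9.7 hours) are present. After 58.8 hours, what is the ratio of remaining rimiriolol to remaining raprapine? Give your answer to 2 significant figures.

210

rimiriolol: 69.5 × (1/2)^(58.8/38.3) = 69.5 × (1/2)^1.5352 ≈ 23.979 μg/mL.
raprapine: 7.58 × (1/2)^(58.8/9.7) = 7.58 × (1/2)^6.0619 ≈ 0.11347 μg/mL.
Ratio ≈ 23.979 / 0.11347 ≈ 211.33.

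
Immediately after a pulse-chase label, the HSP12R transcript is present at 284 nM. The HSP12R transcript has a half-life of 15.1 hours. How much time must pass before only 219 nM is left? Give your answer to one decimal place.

Fraction remaining = 219/284 ≈ 0.77113.
n = log₂(284/219) = ln(1.2968)/ln 2 ≈ 0.37496 half-lives.
t = n × t½ = 0.37496 × 15.1 ≈ 5.6619 hours.

5.7 hours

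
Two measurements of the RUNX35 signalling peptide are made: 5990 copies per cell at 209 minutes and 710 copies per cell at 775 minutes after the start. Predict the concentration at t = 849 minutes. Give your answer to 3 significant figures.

Over Δt = 775 − 209 = 566 minutes, the level fell by a factor of 5990/710 ≈ 8.4366.
n = log₂(8.4366) ≈ 3.0767 half-lives, so t½ = 566/3.0767 ≈ 183.97 minutes.
From t = 775 to t = 849: 710 × (1/2)^((849−775)/183.97) ≈ 537.24 copies per cell.

537 copies per cell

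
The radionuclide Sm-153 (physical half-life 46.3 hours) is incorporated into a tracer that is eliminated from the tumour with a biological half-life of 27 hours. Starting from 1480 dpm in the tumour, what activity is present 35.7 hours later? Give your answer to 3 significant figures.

347 dpm

1/t_eff = 1/t_phys + 1/t_biol = 1/46.3 + 1/27 = 0.058635 per hour.
t_eff = 46.3 × 27 / (46.3 + 27) ≈ 17.055 hours.
Remaining = 1480 × (1/2)^(35.7/17.055) = 1480 × (1/2)^2.0933 ≈ 346.83 dpm.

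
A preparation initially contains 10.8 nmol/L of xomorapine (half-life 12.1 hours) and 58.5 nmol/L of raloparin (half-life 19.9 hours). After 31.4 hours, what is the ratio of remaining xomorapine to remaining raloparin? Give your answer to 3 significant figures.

xomorapine: 10.8 × (1/2)^(31.4/12.1) = 10.8 × (1/2)^2.595 ≈ 1.7875 nmol/L.
raloparin: 58.5 × (1/2)^(31.4/19.9) = 58.5 × (1/2)^1.5779 ≈ 19.596 nmol/L.
Ratio ≈ 1.7875 / 19.596 ≈ 0.091217.

0.0912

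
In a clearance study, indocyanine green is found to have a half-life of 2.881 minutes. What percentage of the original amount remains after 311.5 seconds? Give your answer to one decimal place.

28.7%

311.5 seconds = 5.19167 minutes.
n = 5.19167/2.881 ≈ 1.802 half-lives.
Fraction remaining = (1/2)^1.802 ≈ 0.28677, i.e. 28.677%.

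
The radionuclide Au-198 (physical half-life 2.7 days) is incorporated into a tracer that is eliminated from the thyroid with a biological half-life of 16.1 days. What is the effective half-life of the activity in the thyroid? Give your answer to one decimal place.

2.3 days

1/t_eff = 1/t_phys + 1/t_biol = 1/2.7 + 1/16.1 = 0.43248 per day.
t_eff = 2.7 × 16.1 / (2.7 + 16.1) ≈ 2.3122 days.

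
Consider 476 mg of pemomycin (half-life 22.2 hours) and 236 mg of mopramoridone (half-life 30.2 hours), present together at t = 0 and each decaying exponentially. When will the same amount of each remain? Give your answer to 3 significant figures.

84.8 hours

Set 476·(1/2)^(t/22.2) = 236·(1/2)^(t/30.2).
Taking log₂: log₂(476/236) = t·(1/22.2 − 1/30.2).
log₂(2.0169) = 1.0122; 1/22.2 − 1/30.2 = 0.011932.
t = 1.0122 / 0.011932 ≈ 84.825 hours.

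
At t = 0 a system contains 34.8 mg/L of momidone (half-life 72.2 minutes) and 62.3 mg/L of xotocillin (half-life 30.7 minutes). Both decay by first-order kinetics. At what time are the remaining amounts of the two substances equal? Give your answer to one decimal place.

Set 34.8·(1/2)^(t/72.2) = 62.3·(1/2)^(t/30.7).
Taking log₂: log₂(34.8/62.3) = t·(1/72.2 − 1/30.7).
log₂(0.55859) = -0.84014; 1/72.2 − 1/30.7 = -0.018723.
t = -0.84014 / -0.018723 ≈ 44.873 minutes.

44.9 minutes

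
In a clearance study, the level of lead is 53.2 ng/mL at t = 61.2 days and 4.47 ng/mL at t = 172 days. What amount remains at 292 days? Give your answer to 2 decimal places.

0.31 ng/mL

Over Δt = 172 − 61.2 = 110.8 days, the level fell by a factor of 53.2/4.47 ≈ 11.902.
n = log₂(11.902) ≈ 3.5731 half-lives, so t½ = 110.8/3.5731 ≈ 31.01 days.
From t = 172 to t = 292: 4.47 × (1/2)^((292−172)/31.01) ≈ 0.30577 ng/mL.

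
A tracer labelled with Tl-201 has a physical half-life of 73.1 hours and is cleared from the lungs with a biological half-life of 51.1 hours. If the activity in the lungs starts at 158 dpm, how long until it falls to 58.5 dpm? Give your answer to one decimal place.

1/t_eff = 1/t_phys + 1/t_biol = 1/73.1 + 1/51.1 = 0.033249 per hour.
t_eff = 73.1 × 51.1 / (73.1 + 51.1) ≈ 30.076 hours.
n = log₂(158/58.5) ≈ 1.4334; t = 1.4334 × 30.076 ≈ 43.111 hours.

43.1 hours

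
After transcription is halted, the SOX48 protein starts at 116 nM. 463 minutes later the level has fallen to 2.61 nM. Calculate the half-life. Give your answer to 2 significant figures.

A/A₀ = 2.61/116 ≈ 0.0225.
n = log₂(44.444) ≈ 5.4739 half-lives elapsed in 463 minutes.
t½ = 463/5.4739 ≈ 84.583 minutes.

85 minutes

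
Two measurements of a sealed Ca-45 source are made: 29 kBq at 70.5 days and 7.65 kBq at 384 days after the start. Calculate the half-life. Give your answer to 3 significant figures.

163 days

Over Δt = 384 − 70.5 = 313.5 days, the level fell by a factor of 29/7.65 ≈ 3.7908.
n = log₂(3.7908) ≈ 1.9225 half-lives, so t½ = 313.5/1.9225 ≈ 163.07 days.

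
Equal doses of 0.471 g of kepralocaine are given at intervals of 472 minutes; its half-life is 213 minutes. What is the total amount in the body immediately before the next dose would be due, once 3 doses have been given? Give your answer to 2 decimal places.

The 3 doses were given 1416, 944, 472 minutes ago.
Total = 0.471·(1/2)^(1416/213) + 0.471·(1/2)^(944/213) + 0.471·(1/2)^(472/213)
      = 0.0046969 + 0.021821 + 0.10138 ≈ 0.1279 g.

0.13 g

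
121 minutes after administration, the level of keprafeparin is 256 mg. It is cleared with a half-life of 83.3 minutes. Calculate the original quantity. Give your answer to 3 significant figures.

701 mg

Number of half-lives elapsed: n = 121/83.3 ≈ 1.4526.
A₀ = A × 2^n = 256 × 2^1.4526 = 256 × 2.737 ≈ 700.67 mg.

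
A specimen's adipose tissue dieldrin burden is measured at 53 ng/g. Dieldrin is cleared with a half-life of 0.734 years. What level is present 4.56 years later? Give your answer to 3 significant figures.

0.715 ng/g

Number of half-lives: n = 4.56/0.734 ≈ 6.2125.
Remaining = 53 × (1/2)^6.2125 = 53 × 0.013485 ≈ 0.71469 ng/g.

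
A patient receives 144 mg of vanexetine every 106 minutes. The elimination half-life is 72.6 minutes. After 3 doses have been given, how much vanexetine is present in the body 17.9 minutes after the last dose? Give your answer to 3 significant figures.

182 mg

The 3 doses were given 229.9, 123.9, 17.9 minutes ago.
Total = 144·(1/2)^(229.9/72.6) + 144·(1/2)^(123.9/72.6) + 144·(1/2)^(17.9/72.6)
      = 16.036 + 44.119 + 121.38 ≈ 181.53 mg.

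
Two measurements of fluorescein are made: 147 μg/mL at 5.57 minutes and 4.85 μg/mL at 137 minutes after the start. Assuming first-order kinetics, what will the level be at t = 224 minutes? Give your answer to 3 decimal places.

Over Δt = 137 − 5.57 = 131.43 minutes, the level fell by a factor of 147/4.85 ≈ 30.309.
n = log₂(30.309) ≈ 4.9217 half-lives, so t½ = 131.43/4.9217 ≈ 26.704 minutes.
From t = 137 to t = 224: 4.85 × (1/2)^((224−137)/26.704) ≈ 0.50701 μg/mL.

0.507 μg/mL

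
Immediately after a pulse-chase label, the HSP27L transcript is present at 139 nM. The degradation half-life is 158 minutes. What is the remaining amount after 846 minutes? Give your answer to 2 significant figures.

Number of half-lives: n = 846/158 ≈ 5.3544.
Remaining = 139 × (1/2)^5.3544 = 139 × 0.024443 ≈ 3.3976 nM.

3.4 nM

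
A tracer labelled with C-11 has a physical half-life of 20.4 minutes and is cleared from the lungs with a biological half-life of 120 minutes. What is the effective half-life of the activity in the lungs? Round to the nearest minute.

17 minutes

1/t_eff = 1/t_phys + 1/t_biol = 1/20.4 + 1/120 = 0.057353 per minute.
t_eff = 20.4 × 120 / (20.4 + 120) ≈ 17.436 minutes.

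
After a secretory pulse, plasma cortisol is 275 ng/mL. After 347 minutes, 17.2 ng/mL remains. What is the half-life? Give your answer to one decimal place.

A/A₀ = 17.2/275 ≈ 0.062545.
n = log₂(15.988) ≈ 3.999 half-lives elapsed in 347 minutes.
t½ = 347/3.999 ≈ 86.773 minutes.

86.8 minutes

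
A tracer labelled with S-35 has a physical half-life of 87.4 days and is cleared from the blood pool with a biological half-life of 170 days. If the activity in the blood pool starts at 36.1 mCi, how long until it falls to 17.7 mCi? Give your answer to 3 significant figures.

1/t_eff = 1/t_phys + 1/t_biol = 1/87.4 + 1/170 = 0.017324 per day.
t_eff = 87.4 × 170 / (87.4 + 170) ≈ 57.723 days.
n = log₂(36.1/17.7) ≈ 1.0282; t = 1.0282 × 57.723 ≈ 59.354 days.

59.4 days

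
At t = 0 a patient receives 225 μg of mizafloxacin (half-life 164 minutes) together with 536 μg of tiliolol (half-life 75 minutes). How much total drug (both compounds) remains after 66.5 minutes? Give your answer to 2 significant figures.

460 μg

mizafloxacin: 225 × (1/2)^(66.5/164) = 225 × (1/2)^0.40549 ≈ 169.87 μg.
tiliolol: 536 × (1/2)^(66.5/75) = 536 × (1/2)^0.88667 ≈ 289.9 μg.
Total = 169.87 + 289.9 ≈ 459.77 μg.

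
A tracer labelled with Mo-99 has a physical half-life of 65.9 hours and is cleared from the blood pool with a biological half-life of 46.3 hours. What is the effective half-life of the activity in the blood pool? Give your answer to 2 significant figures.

27 hours

1/t_eff = 1/t_phys + 1/t_biol = 1/65.9 + 1/46.3 = 0.036773 per hour.
t_eff = 65.9 × 46.3 / (65.9 + 46.3) ≈ 27.194 hours.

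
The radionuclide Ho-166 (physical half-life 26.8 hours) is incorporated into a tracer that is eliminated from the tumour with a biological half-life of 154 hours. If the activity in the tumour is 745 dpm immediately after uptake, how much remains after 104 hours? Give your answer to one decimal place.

31.7 dpm

1/t_eff = 1/t_phys + 1/t_biol = 1/26.8 + 1/154 = 0.043807 per hour.
t_eff = 26.8 × 154 / (26.8 + 154) ≈ 22.827 hours.
Remaining = 745 × (1/2)^(104/22.827) = 745 × (1/2)^4.5559 ≈ 31.673 dpm.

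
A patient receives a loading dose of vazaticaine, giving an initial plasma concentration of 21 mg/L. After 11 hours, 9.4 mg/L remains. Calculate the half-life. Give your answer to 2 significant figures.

9.5 hours

A/A₀ = 9.4/21 ≈ 0.44762.
n = log₂(2.234) ≈ 1.1597 half-lives elapsed in 11 hours.
t½ = 11/1.1597 ≈ 9.4856 hours.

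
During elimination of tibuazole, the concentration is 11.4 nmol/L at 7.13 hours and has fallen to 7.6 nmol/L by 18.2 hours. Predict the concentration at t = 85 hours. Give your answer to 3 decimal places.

0.658 nmol/L

Over Δt = 18.2 − 7.13 = 11.07 hours, the level fell by a factor of 11.4/7.6 ≈ 1.5.
n = log₂(1.5) ≈ 0.58496 half-lives, so t½ = 11.07/0.58496 ≈ 18.924 hours.
From t = 18.2 to t = 85: 7.6 × (1/2)^((85−18.2)/18.924) ≈ 0.65799 nmol/L.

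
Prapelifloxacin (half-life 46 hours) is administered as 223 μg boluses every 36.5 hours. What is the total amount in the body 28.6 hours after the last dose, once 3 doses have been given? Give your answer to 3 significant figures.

277 μg

The 3 doses were given 101.6, 65.1, 28.6 hours ago.
Total = 223·(1/2)^(101.6/46) + 223·(1/2)^(65.1/46) + 223·(1/2)^(28.6/46)
      = 48.242 + 83.615 + 144.92 ≈ 276.78 μg.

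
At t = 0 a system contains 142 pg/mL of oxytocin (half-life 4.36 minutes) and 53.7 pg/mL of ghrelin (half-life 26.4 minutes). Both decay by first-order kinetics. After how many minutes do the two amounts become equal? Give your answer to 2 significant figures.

7.3 minutes

Set 142·(1/2)^(t/4.36) = 53.7·(1/2)^(t/26.4).
Taking log₂: log₂(142/53.7) = t·(1/4.36 − 1/26.4).
log₂(2.6443) = 1.4029; 1/4.36 − 1/26.4 = 0.19148.
t = 1.4029 / 0.19148 ≈ 7.3266 minutes.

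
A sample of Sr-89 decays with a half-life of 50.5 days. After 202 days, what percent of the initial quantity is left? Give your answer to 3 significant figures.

6.25%

n = 202/50.5 ≈ 4 half-lives.
Fraction remaining = (1/2)^4 ≈ 0.0625, i.e. 6.25%.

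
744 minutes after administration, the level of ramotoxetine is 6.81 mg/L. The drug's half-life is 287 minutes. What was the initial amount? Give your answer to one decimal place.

Number of half-lives elapsed: n = 744/287 ≈ 2.5923.
A₀ = A × 2^n = 6.81 × 2^2.5923 = 6.81 × 6.0307 ≈ 41.069 mg/L.

41.1 mg/L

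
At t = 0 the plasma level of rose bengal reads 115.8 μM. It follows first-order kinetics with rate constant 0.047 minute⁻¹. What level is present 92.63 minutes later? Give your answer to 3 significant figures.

1.49 μM

t½ = ln 2 / λ = 0.69315 / 0.047 ≈ 14.748 minutes.
Number of half-lives: n = 92.63/14.748 ≈ 6.2809.
Remaining = 115.8 × (1/2)^6.2809 = 115.8 × 0.01286 ≈ 1.4892 μM.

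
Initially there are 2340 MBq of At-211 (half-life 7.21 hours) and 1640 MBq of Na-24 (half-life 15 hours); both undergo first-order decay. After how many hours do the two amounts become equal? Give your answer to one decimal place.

Set 2340·(1/2)^(t/7.21) = 1640·(1/2)^(t/15).
Taking log₂: log₂(2340/1640) = t·(1/7.21 − 1/15).
log₂(1.4268) = 0.51281; 1/7.21 − 1/15 = 0.07203.
t = 0.51281 / 0.07203 ≈ 7.1195 hours.

7.1 hours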